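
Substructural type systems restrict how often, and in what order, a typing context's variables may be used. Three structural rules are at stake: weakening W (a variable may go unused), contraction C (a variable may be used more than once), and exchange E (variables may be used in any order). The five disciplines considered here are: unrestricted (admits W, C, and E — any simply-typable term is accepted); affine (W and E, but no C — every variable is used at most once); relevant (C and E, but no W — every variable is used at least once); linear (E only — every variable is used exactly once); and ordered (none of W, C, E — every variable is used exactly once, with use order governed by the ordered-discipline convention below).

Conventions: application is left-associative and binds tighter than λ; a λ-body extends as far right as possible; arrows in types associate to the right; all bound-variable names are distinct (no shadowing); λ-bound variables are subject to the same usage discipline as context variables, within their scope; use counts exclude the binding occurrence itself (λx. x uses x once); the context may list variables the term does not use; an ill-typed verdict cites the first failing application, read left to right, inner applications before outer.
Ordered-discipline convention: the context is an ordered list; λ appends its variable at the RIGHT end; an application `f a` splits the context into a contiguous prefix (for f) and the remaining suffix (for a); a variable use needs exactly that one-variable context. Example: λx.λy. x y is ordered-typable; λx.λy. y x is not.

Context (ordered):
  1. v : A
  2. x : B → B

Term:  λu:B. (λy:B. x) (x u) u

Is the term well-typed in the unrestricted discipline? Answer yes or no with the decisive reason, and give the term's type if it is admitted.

yes — typability at B → B is all that's needed; term : B → B
counts: v=0; x=2; u (λ-bound)=2; y (λ-bound)=0
use order (left to right): x, x, u, u
typing: well-typed at B → B
all disciplines: ordered ✗ · linear ✗ · affine ✗ · relevant ✗ · unrestricted ✓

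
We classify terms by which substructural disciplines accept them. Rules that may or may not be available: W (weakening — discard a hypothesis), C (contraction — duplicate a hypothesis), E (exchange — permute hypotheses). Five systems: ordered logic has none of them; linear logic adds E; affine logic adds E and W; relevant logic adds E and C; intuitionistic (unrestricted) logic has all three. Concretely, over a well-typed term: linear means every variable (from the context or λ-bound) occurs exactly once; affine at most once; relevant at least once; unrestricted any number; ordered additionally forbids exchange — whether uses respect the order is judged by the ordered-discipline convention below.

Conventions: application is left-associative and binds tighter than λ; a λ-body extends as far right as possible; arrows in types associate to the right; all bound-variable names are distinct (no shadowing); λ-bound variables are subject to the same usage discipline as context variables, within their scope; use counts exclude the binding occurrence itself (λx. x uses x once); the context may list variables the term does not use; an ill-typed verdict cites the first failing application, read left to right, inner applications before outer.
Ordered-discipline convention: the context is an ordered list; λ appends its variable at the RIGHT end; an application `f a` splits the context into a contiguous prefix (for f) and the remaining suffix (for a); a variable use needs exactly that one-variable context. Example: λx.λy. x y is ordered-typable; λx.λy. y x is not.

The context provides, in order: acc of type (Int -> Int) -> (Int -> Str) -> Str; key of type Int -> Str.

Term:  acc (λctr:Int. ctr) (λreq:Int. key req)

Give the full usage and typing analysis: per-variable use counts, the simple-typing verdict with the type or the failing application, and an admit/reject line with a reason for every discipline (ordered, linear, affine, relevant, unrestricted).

variable uses: acc=1; key=1; ctr [bound]=1; req [bound]=1
uses in reading order: acc, ctr, key, req
typing: well-typed at Str
ordered ✓ (acc, key, ctr, req once each; derivable with no W/C/E)
linear ✓ (exactly-once usage across acc, key, ctr, req)
affine ✓ (no duplicate uses among acc, key, ctr, req)
relevant ✓ (acc, key, ctr, req: all used, weakening unneeded)
unrestricted ✓ (simply typable at Str; W, C, E all held)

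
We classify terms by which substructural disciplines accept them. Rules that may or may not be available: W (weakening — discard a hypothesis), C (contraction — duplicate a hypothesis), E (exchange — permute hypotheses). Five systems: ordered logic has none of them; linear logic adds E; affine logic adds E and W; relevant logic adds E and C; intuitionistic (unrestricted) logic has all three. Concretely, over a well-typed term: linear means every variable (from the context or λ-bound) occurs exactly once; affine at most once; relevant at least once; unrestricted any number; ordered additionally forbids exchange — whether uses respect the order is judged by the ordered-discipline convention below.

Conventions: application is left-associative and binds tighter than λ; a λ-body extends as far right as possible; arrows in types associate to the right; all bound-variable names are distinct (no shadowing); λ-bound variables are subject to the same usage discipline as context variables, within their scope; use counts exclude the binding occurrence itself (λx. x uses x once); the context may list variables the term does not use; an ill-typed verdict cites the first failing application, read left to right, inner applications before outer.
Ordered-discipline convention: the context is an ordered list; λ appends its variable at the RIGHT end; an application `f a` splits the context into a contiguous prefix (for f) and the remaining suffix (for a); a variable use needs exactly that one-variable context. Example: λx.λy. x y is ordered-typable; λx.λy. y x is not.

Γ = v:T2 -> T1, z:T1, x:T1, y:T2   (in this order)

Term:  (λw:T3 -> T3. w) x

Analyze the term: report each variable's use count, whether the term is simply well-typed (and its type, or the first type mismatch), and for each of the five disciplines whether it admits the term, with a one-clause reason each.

counts: v ×0, z ×0, x ×1, y ×0, w [bound] ×1
order of uses: w, x
typing: ill-typed: argument of type T1 where T3 -> T3 is required
ordered: ✗, the type mismatch rejects it
linear: ✗, not simply typable
affine: ✗, fails simple typing
relevant: ✗, a type mismatch blocks all five
unrestricted: ✗, the type mismatch rejects it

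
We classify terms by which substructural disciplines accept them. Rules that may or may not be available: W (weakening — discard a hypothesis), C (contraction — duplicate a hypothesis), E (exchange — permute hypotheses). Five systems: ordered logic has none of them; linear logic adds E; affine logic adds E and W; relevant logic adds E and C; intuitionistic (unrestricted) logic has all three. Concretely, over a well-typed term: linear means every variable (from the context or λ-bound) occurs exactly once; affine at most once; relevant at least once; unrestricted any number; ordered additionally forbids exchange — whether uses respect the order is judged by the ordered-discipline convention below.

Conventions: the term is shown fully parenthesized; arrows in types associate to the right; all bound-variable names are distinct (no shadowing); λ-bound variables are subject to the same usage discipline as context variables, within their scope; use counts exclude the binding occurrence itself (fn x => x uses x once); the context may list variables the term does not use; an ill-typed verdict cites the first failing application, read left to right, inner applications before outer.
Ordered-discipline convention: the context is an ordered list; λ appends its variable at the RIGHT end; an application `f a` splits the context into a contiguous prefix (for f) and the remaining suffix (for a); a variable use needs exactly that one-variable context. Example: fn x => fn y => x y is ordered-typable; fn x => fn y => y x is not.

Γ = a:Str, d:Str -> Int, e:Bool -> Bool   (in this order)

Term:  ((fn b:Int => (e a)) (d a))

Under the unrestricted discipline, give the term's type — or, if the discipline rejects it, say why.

not well-typed under unrestricted — the type mismatch rejects it
variable uses: a: 2; d: 1; e: 1; b [bound]: 0
left-to-right use order: e, a, d, a
typing: ill-typed: argument of type Str where Bool is required
per-discipline verdicts: ordered ✗; linear ✗; affine ✗; relevant ✗; unrestricted ✗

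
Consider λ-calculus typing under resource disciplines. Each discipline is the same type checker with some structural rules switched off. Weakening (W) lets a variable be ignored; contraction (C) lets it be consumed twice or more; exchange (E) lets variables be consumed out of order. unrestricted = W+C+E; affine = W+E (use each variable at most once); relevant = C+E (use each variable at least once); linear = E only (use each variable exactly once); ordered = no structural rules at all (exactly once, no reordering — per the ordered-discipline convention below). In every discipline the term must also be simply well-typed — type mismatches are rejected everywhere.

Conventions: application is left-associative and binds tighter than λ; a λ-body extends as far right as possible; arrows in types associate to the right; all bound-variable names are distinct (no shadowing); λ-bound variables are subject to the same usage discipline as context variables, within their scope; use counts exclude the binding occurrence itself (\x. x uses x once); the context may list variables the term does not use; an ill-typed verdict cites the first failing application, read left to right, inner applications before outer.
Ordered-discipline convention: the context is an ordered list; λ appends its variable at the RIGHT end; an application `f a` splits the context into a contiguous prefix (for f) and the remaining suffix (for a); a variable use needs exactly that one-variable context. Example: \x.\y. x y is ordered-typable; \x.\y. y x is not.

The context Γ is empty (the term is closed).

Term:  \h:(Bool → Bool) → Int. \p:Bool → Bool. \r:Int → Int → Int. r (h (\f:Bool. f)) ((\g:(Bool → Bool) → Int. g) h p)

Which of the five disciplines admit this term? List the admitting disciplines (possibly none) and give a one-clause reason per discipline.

admitting disciplines: relevant, unrestricted
use counts: h [bound]: 2×; p [bound]: 1×; r [bound]: 1×; f [bound]: 1×; g [bound]: 1×
use order (left to right): r, h, f, g, h, p
typing: well-typed — term : ((Bool → Bool) → Int) → (Bool → Bool) → (Int → Int → Int) → Int
ordered: ✗, repeated use of h ×2
linear: ✗, repeated use of h ×2
affine: ✗, repeated use of h ×2
relevant: ✓, at least one use each (h, p, r, f, g)
unrestricted: ✓, simply typable at ((Bool → Bool) → Int) → (Bool → Bool) → (Int → Int → Int) → Int; W, C, E all held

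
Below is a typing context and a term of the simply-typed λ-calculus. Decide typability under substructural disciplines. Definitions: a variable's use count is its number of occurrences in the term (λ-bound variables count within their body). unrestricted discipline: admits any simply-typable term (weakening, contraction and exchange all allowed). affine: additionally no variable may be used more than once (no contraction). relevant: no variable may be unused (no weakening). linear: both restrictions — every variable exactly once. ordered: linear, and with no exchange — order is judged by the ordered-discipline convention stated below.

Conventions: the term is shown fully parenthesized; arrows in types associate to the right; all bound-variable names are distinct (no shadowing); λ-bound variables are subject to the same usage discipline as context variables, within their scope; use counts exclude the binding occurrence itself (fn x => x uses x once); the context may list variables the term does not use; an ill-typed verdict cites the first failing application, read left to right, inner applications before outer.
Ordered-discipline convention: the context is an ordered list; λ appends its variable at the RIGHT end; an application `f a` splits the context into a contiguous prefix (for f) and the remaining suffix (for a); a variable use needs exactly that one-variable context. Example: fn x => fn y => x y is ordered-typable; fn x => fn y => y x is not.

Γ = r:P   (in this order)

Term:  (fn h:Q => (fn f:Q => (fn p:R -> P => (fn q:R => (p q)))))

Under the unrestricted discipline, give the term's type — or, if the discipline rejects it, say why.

term : Q -> Q -> (R -> P) -> R -> P
use counts: r ×0, h (λ-bound) ×0, f (λ-bound) ×0, p (λ-bound) ×1, q (λ-bound) ×1
left-to-right use order: p, q
typing: the term checks, with type Q -> Q -> (R -> P) -> R -> P
summary: ordered ✗; linear ✗; affine ✓; relevant ✗; unrestricted ✓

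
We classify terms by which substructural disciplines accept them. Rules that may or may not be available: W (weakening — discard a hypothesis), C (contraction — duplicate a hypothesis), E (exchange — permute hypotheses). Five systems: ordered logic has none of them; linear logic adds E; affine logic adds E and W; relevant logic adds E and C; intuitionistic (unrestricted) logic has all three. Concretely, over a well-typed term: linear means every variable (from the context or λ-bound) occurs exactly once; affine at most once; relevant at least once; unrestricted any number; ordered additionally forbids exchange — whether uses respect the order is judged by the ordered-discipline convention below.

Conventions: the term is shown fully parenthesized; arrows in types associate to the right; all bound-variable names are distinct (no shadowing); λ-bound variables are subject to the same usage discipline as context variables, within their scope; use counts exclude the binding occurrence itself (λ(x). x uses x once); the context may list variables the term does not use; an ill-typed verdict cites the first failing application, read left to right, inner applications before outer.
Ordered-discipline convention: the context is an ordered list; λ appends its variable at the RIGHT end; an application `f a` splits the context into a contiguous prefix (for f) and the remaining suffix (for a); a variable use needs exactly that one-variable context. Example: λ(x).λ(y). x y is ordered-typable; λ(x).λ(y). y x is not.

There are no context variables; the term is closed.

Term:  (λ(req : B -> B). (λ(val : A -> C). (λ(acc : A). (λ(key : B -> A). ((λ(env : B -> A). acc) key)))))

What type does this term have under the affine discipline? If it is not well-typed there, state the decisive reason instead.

term : (B -> B) -> (A -> C) -> A -> (B -> A) -> A
usage: req (λ-bound) ×0, val (λ-bound) ×0, acc (λ-bound) ×1, key (λ-bound) ×1, env (λ-bound) ×0
use order (left to right): acc, key
typing: the term checks, with type (B -> B) -> (A -> C) -> A -> (B -> A) -> A
summary: ordered ✗ · linear ✗ · affine ✓ · relevant ✗ · unrestricted ✓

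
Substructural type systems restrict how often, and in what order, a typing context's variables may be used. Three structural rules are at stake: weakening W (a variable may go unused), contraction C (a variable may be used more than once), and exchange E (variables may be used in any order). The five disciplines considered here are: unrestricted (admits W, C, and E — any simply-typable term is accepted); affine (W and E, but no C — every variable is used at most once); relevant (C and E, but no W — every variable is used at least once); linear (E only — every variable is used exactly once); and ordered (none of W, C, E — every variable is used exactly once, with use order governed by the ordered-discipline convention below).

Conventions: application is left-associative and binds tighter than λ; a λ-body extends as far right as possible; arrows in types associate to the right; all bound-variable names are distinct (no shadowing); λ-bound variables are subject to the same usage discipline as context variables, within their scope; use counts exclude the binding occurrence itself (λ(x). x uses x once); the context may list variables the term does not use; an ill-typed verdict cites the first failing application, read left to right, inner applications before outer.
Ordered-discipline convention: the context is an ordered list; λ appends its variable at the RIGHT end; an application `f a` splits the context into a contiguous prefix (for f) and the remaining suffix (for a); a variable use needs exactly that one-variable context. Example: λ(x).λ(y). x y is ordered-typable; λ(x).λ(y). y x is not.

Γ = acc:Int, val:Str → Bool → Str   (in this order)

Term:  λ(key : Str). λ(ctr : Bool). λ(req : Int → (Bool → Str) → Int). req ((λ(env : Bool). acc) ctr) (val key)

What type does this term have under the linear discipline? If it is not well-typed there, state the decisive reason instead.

not well-typed under linear — env left unused
counts: acc: 1×; val: 1×; key (λ-bound): 1×; ctr (λ-bound): 1×; req (λ-bound): 1×; env (λ-bound): 0×
left-to-right use order: req, acc, ctr, val, key
typing: well-typed at Str → Bool → (Int → (Bool → Str) → Int) → Int
summary: ordered ✗ | linear ✗ | affine ✓ | relevant ✗ | unrestricted ✓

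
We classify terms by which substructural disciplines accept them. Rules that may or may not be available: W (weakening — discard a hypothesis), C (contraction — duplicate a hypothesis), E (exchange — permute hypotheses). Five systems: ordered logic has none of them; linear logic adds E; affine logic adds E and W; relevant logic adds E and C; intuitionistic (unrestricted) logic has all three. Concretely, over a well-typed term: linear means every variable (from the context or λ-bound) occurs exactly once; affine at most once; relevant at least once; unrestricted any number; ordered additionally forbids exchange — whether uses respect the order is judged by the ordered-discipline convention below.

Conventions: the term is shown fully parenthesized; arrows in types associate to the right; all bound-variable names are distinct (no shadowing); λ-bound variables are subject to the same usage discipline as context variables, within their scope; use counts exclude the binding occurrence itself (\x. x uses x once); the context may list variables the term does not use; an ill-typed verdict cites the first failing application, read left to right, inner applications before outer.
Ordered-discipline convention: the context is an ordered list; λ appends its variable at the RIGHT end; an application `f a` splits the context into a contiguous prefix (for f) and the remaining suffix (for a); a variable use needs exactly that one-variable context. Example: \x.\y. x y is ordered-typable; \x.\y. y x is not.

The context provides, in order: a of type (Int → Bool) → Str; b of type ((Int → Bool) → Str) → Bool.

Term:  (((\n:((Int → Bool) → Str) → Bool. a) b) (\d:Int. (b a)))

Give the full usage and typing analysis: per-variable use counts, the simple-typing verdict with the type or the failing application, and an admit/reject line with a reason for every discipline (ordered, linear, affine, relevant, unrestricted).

usage: a=2, b=2, n (λ-bound)=0, d (λ-bound)=0
use order (left to right): a, b, b, a
typing: the term checks, with type Str
ordered: ✗ — a ×2, b ×2 used more than once (contraction); needs weakening: n, d unused
linear: ✗ — a ×2, b ×2 used more than once (contraction); needs weakening: n, d unused
affine: ✗ — a ×2, b ×2 used more than once (contraction)
relevant: ✗ — needs weakening: n, d unused
unrestricted: ✓ — typability at Str is all that's needed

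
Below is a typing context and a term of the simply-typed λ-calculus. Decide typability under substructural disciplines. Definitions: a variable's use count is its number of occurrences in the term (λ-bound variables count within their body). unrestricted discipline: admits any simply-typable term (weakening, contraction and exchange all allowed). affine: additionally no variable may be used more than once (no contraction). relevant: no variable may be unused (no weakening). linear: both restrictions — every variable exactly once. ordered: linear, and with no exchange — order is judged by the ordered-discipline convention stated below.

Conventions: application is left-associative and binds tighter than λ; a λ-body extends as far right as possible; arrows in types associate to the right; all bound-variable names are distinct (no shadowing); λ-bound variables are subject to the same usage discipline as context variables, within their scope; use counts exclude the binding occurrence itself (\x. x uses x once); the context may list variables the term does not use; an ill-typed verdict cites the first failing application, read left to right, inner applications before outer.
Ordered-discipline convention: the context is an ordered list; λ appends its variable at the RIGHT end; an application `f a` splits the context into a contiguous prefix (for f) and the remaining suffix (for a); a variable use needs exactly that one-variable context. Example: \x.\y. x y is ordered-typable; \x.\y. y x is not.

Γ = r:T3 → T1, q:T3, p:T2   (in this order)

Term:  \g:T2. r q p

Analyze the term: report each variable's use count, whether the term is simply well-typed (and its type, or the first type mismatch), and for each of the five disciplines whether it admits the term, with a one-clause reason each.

counts: r: 1×; q: 1×; p: 1×; g (bound): 0×
use order (left to right): r, q, p
typing: ill-typed: applying a non-function (T1)
ordered: ✗, the type mismatch rejects it
linear: ✗, not simply typable
affine: ✗, fails simple typing
relevant: ✗, a type mismatch blocks all five
unrestricted: ✗, the type mismatch rejects it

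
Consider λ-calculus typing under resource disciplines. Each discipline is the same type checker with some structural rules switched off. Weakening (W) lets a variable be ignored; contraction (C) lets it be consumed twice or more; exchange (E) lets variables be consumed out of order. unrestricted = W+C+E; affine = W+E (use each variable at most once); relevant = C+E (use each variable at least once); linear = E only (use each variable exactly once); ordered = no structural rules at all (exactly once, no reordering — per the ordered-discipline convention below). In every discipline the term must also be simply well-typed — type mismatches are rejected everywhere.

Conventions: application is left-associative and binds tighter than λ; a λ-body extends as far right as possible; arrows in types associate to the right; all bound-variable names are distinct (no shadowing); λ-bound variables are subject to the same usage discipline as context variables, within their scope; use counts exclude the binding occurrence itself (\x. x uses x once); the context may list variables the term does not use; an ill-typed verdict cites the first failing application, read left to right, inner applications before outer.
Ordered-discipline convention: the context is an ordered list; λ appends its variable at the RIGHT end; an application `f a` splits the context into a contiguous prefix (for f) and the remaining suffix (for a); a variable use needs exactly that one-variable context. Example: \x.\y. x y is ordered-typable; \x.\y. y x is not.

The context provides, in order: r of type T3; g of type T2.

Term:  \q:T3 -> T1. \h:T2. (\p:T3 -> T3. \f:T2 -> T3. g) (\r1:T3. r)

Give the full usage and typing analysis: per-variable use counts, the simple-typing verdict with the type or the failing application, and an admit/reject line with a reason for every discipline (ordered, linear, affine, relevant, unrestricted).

counts: r: 1×, g: 1×, q (bound): 0×, h (bound): 0×, p (bound): 0×, f (bound): 0×, r1 (bound): 0×
left-to-right use order: g, r
typing: the term checks, with type (T3 -> T1) -> T2 -> (T2 -> T3) -> T2
ordered: ✗ — q, h, p, f, r1 left unused
linear: ✗ — q, h, p, f, r1 left unused
affine: ✓ — none of r, g, q, h, p, f, r1 used more than once
relevant: ✗ — q, h, p, f, r1 left unused
unrestricted: ✓ — type-checks ((T3 -> T1) -> T2 -> (T2 -> T3) -> T2) and nothing is barred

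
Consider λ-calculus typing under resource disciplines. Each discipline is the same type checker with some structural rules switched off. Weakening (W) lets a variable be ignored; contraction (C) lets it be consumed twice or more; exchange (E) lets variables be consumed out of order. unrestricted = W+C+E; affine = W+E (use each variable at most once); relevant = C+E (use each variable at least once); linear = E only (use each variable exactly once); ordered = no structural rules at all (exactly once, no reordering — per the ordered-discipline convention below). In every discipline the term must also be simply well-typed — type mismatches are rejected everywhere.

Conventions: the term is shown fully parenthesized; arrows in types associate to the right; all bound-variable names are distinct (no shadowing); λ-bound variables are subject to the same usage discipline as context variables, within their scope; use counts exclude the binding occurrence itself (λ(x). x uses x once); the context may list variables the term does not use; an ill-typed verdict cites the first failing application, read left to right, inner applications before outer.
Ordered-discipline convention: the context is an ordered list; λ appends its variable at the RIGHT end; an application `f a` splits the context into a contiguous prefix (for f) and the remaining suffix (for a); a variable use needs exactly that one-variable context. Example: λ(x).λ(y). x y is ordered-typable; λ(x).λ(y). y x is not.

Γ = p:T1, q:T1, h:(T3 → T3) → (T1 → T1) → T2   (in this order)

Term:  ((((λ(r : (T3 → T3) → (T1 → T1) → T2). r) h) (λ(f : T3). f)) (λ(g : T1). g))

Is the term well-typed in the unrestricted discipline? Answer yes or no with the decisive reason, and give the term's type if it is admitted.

yes — simply typable at T2; W, C, E all held; term : T2
use counts: p: 0, q: 0, h: 1, r (bound): 1, f (bound): 1, g (bound): 1
use order (left to right): r, h, f, g
typing: well-typed at T2
summary: ordered ✗; linear ✗; affine ✓; relevant ✗; unrestricted ✓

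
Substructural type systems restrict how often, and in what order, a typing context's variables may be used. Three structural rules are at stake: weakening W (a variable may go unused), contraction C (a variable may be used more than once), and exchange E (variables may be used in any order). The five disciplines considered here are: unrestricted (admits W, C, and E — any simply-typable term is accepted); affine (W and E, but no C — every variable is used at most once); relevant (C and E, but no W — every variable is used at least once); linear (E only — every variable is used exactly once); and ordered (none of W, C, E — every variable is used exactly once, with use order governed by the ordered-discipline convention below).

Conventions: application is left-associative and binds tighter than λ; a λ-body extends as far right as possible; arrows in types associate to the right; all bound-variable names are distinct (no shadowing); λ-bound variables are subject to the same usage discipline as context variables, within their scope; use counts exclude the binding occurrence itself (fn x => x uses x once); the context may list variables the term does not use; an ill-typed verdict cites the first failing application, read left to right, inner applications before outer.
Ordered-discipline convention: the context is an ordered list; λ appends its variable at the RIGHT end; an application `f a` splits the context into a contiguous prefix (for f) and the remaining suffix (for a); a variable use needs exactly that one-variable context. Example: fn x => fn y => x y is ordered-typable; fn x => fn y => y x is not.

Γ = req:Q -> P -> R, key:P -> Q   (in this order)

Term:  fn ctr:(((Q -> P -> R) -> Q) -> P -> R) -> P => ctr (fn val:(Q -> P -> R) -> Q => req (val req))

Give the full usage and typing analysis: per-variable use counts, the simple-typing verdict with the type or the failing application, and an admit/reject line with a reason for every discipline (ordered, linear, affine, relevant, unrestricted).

usage: req: 2; key: 0; ctr (λ-bound): 1; val (λ-bound): 1
order of uses: ctr, req, val, req
typing: the term checks, with type ((((Q -> P -> R) -> Q) -> P -> R) -> P) -> P
ordered: ✗, req ×2 used more than once (contraction); key left unused
linear: ✗, req ×2 used more than once (contraction); key left unused
affine: ✗, req ×2 used more than once (contraction)
relevant: ✗, key left unused
unrestricted: ✓, typability at ((((Q -> P -> R) -> Q) -> P -> R) -> P) -> P is all that's needed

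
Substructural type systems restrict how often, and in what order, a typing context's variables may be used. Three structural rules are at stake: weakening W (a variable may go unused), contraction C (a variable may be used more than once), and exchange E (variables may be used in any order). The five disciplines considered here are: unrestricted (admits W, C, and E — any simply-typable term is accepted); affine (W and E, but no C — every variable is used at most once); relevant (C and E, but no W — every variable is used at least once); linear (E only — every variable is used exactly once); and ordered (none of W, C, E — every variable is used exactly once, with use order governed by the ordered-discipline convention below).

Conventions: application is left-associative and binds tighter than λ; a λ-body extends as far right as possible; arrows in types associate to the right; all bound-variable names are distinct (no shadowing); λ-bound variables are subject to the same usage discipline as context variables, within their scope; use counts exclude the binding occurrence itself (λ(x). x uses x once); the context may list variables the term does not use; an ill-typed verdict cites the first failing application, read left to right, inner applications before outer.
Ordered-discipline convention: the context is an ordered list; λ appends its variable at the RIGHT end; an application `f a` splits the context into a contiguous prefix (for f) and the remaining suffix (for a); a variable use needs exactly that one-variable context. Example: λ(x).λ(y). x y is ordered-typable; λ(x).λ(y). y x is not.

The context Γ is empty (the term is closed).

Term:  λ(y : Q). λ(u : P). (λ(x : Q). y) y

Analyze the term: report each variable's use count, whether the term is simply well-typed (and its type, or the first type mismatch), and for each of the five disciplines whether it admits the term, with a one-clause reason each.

variable uses: y (λ-bound)=2; u (λ-bound)=0; x (λ-bound)=0
uses in reading order: y, y
typing: ✓ — Q -> P -> Q
ordered: ✗, repeated use of y ×2; needs weakening: u, x unused
linear: ✗, repeated use of y ×2; needs weakening: u, x unused
affine: ✗, repeated use of y ×2
relevant: ✗, needs weakening: u, x unused
unrestricted: ✓, typability at Q -> P -> Q is all that's needed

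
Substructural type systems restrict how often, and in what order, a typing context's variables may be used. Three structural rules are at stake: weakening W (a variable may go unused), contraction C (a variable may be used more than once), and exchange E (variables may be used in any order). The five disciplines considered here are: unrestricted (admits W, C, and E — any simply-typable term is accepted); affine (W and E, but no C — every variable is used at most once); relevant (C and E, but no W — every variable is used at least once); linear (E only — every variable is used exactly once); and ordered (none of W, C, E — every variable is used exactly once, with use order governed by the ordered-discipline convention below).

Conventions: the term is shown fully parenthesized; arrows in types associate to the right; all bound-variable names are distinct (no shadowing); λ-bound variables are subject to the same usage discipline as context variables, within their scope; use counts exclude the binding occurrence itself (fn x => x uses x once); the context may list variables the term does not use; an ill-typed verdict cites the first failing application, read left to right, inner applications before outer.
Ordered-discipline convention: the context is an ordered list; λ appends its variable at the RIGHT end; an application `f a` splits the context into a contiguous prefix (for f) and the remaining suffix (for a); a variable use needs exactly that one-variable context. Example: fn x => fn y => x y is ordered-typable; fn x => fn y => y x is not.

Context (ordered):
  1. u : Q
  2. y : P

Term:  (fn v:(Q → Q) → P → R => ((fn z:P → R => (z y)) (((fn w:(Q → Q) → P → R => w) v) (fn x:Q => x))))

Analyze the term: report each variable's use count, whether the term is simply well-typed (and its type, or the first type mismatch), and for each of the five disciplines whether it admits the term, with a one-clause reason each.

variable uses: u=0; y=1; v (bound)=1; z (bound)=1; w (bound)=1; x (bound)=1
uses in reading order: z, y, w, v, x
typing: well-typed — term : ((Q → Q) → P → R) → R
ordered: ✗, u never used (weakening)
linear: ✗, u never used (weakening)
affine: ✓, u, y, v, z, w, x: no repeats, contraction unneeded
relevant: ✗, u never used (weakening)
unrestricted: ✓, typability at ((Q → Q) → P → R) → R is all that's needed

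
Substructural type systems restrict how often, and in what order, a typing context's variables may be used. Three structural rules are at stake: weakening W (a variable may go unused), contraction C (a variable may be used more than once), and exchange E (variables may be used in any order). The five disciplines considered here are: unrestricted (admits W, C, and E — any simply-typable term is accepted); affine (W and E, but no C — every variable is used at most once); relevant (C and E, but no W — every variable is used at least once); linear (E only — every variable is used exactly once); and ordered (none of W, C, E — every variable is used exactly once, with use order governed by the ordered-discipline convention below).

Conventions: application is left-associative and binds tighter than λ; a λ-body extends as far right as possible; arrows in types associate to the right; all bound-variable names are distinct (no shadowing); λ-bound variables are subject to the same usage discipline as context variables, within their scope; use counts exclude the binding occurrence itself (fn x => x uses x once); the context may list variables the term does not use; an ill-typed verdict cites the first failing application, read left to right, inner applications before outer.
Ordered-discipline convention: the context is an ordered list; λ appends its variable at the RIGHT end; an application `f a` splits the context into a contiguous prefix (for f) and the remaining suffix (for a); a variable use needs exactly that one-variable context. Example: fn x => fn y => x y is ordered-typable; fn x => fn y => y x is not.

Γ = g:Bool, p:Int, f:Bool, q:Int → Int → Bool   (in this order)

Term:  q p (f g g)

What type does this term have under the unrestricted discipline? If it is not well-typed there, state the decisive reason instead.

not well-typed under unrestricted — the type mismatch rejects it
use counts: g=2, p=1, f=1, q=1
left-to-right use order: q, p, f, g, g
typing: ill-typed: applying a non-function (Bool)
summary: ordered ✗ | linear ✗ | affine ✗ | relevant ✗ | unrestricted ✗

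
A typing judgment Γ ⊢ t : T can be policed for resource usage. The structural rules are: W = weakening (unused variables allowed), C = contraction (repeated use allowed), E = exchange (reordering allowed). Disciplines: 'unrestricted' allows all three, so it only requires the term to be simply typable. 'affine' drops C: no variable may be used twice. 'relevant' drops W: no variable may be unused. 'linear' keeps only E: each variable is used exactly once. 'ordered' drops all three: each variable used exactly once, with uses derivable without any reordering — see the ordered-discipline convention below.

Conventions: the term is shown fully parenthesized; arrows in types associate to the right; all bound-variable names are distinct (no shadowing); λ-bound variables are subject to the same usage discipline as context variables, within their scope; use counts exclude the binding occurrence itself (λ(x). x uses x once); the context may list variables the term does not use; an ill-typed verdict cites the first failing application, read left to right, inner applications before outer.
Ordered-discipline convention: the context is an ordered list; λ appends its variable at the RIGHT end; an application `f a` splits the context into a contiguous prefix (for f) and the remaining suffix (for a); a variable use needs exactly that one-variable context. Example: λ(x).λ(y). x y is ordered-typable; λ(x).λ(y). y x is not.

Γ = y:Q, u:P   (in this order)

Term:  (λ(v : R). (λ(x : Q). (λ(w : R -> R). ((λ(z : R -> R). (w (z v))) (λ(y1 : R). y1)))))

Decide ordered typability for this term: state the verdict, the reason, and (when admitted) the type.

no — unused: y, u, x — weakening required
usage: y: 0; u: 0; v (bound): 1; x (bound): 0; w (bound): 1; z (bound): 1; y1 (bound): 1
order of uses: w, z, v, y1
typing: the term checks, with type R -> Q -> (R -> R) -> R
summary: ordered ✗; linear ✗; affine ✓; relevant ✗; unrestricted ✓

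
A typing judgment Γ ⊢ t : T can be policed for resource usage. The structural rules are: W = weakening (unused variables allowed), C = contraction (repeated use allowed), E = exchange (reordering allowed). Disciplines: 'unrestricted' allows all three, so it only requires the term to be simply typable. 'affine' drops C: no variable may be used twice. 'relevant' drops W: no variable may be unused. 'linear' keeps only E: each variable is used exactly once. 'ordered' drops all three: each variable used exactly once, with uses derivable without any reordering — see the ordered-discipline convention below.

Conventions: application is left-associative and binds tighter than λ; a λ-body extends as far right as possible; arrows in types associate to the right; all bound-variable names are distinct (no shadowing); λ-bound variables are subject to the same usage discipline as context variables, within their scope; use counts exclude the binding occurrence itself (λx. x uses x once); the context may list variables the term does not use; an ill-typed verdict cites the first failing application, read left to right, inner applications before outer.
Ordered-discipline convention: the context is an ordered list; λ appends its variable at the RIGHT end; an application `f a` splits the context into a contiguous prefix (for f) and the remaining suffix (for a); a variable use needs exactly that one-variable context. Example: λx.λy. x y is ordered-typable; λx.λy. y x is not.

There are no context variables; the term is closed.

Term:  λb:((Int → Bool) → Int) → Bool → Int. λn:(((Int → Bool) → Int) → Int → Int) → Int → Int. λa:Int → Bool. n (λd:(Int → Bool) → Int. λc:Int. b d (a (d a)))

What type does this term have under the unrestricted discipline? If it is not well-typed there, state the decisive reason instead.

term : (((Int → Bool) → Int) → Bool → Int) → ((((Int → Bool) → Int) → Int → Int) → Int → Int) → (Int → Bool) → Int → Int
usage: b [bound]=1; n [bound]=1; a [bound]=2; d [bound]=2; c [bound]=0
order of uses: n, b, d, a, d, a
typing: the term checks, with type (((Int → Bool) → Int) → Bool → Int) → ((((Int → Bool) → Int) → Int → Int) → Int → Int) → (Int → Bool) → Int → Int
summary: ordered ✗; linear ✗; affine ✗; relevant ✗; unrestricted ✓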